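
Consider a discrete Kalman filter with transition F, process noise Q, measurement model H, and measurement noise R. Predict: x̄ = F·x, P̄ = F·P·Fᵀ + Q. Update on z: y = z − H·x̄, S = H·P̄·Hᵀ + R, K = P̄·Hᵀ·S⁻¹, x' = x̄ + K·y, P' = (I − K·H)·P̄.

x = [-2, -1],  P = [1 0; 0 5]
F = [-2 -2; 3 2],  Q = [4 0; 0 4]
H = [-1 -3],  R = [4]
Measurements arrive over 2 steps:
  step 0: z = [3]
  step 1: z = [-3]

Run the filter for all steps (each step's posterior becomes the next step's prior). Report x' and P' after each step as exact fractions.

step 0: x̄ = F·x = [6, -8]
step 0: P̄ = F·P·Fᵀ + Q = [28 -26; -26 33]
step 0: y = z − H·x̄ = [-15]
step 0: S = H·P̄·Hᵀ + R = [173]
step 0: K = P̄·Hᵀ·S⁻¹ = [50/173; -73/173]
step 0: x' = x̄ + K·y = [288/173, -289/173]
step 0: P' = (I − K·H)·P̄ = [2344/173 -848/173; -848/173 380/173]
step 1: x̄ = F·x = [2/173, 286/173]
step 1: P̄ = F·P·Fᵀ + Q = [4804/173 -7104/173; -7104/173 13132/173]
step 1: y = z − H·x̄ = [341/173]
step 1: S = H·P̄·Hᵀ + R = [81060/173]
step 1: K = P̄·Hᵀ·S⁻¹ = [4127/20265; -2691/6755]
step 1: x' = x̄ + K·y = [8369/20265, 5863/6755]
step 1: P' = (I − K·H)·P̄ = [168928/20265 -20604/6755; -20604/6755 10456/6755]

step 0: x' = [288/173, -289/173], P' = [2344/173 -848/173; -848/173 380/173]
step 1: x' = [8369/20265, 5863/6755], P' = [168928/20265 -20604/6755; -20604/6755 10456/6755]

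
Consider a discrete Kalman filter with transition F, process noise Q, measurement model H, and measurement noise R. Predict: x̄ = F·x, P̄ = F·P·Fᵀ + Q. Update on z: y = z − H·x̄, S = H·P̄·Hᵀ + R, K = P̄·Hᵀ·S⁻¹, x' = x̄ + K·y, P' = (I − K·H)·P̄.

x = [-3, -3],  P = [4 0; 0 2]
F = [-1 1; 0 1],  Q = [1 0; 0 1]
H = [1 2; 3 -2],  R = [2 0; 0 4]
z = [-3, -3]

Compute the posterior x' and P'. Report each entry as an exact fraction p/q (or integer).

x̄ = F·x = [0, -3]
P̄ = F·P·Fᵀ + Q = [7 2; 2 3]
y = z − H·x̄ = [3, -9]
S = H·P̄·Hᵀ + R = [29 17; 17 55]
K = P̄·Hᵀ·S⁻¹ = [158/653 153/653; 220/653 -68/653]
x' = x̄ + K·y = [-903/653, -687/653]
P' = (I − K·H)·P̄ = [232/653 42/653; 42/653 199/653]

x' = [-903/653, -687/653]
P' = [232/653 42/653; 42/653 199/653]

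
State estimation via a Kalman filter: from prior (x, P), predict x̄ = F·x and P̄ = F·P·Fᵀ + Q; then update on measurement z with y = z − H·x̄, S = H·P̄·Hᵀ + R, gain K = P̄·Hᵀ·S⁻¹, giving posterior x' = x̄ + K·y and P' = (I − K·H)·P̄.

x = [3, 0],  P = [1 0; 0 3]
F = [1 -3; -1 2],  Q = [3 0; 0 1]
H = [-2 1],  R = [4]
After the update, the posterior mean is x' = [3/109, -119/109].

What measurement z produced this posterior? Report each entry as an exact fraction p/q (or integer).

z = [-1]

x̄ = F·x = [3, -3]
P̄ = F·P·Fᵀ + Q = [31 -19; -19 14]
S = H·P̄·Hᵀ + R = [218]
K = P̄·Hᵀ·S⁻¹ = [-81/218; 26/109]
x' − x̄ = [-324/109, 208/109] = K·y
y = (KᵀK)⁻¹·Kᵀ·(x' − x̄) = [8]
z = y + H·x̄ = [8] + [-9] = [-1]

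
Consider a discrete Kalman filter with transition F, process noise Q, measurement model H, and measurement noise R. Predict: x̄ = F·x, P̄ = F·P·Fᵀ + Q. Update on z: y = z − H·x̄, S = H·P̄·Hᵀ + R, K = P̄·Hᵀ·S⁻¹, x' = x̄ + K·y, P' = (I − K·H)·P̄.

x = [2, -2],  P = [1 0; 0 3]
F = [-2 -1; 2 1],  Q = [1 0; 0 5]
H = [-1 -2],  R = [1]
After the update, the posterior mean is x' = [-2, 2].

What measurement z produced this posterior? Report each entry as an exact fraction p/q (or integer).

z = [-2]

x̄ = F·x = [-2, 2]
P̄ = F·P·Fᵀ + Q = [8 -7; -7 12]
S = H·P̄·Hᵀ + R = [29]
K = P̄·Hᵀ·S⁻¹ = [6/29; -17/29]
x' − x̄ = [0, 0] = K·y
y = (KᵀK)⁻¹·Kᵀ·(x' − x̄) = [0]
z = y + H·x̄ = [0] + [-2] = [-2]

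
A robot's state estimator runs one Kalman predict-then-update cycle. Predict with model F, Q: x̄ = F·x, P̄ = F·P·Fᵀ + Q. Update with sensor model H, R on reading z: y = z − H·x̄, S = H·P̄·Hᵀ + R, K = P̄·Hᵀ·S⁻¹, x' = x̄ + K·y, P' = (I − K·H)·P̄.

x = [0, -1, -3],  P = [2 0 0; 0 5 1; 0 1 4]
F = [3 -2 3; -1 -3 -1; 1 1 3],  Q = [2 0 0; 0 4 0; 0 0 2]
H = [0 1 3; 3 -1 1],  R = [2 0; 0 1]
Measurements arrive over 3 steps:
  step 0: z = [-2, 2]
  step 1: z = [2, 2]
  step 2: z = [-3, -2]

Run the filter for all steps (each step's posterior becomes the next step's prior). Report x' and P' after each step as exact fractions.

step 0: x̄ = F·x = [-7, 6, -10]
step 0: P̄ = F·P·Fᵀ + Q = [64 5 29; 5 61 -39; 29 -39 51]
step 0: y = z − H·x̄ = [22, 39]
step 0: S = H·P̄·Hᵀ + R = [288 446; 446 911]
step 0: K = P̄·Hᵀ·S⁻¹ = [-3131/15863 5294/15863; -6553/31726 124/15863; 6228/15863 33/15863]
step 0: x' = x̄ + K·y = [26543/15863, 27931/15863, -20327/15863]
step 0: P' = (I − K·H)·P̄ = [159780/15863 353969/15863 -120077/15863; 353969/15863 794699/15863 -267084/15863; -120077/15863 -267084/15863 93180/15863]
step 1: x̄ = F·x = [-37214/15863, -90009/15863, -6507/15863]
step 1: P̄ = F·P·Fᵀ + Q = [2283156/15863 4121581/15863 -557141/15863; 4121581/15863 7749859/15863 -1088145/15863; -557141/15863 -1088145/15863 209797/15863]
step 1: y = z − H·x̄ = [141256/15863, 59866/15863]
step 1: S = H·P̄·Hᵀ + R = [3140888/15863 2406296/15863; 2406296/15863 2627881/15863]
step 1: K = P̄·Hᵀ·S⁻¹ = [38305057/77653012 7267420/19413253; 26010075/19413253 2236607/19413253; -9671723/77653012 -545011/19413253]
step 1: x' = x̄ + K·y = [67158252/19413253, 129900295/19413253, -31551213/19413253]
step 1: P' = (I − K·H)·P̄ = [641039111/38826506 720506567/19413253 -467569359/38826506; 720506567/19413253 1632467358/19413253 -526815736/19413253; -467569359/38826506 -526815736/19413253 347986583/38826506]
step 2: x̄ = F·x = [-152979473/19413253, -425307924/19413253, 102404908/19413253]
step 2: P̄ = F·P·Fᵀ + Q = [4486897358/19413253 8358137867/19413253 -1241898805/19413253; 8358137867/19413253 15958947708/19413253 -2418631694/19413253; -1241898805/19413253 -2418631694/19413253 435163684/19413253]
step 2: y = z − H·x̄ = [59853441/19413253, -107600919/19413253]
step 2: S = H·P̄·Hᵀ + R = [5402457206/19413253 4081131088/19413253; 4081131088/19413253 4032644223/19413253]
step 2: K = P̄·Hᵀ·S⁻¹ = [10762704510/18877225207 7180016858/18877225207; 200009154931/132140576449 17026037401/132140576449; -23967074235/132140576449 -4314968771/132140576449]
step 2: x' = x̄ + K·y = [-155369091251/18877225207, -2372668576608/132140576449, 647064472702/132140576449]
step 2: P' = (I − K·H)·P̄ = [366914423390/18877225207 825553792239/18877225207 -268009461073/18877225207; 825553792239/18877225207 13089707277179/132140576449 -4229896322439/132140576449; -268009461073/18877225207 -4229896322439/132140576449 1393987391323/132140576449]

step 0: x' = [26543/15863, 27931/15863, -20327/15863], P' = [159780/15863 353969/15863 -120077/15863; 353969/15863 794699/15863 -267084/15863; -120077/15863 -267084/15863 93180/15863]
step 1: x' = [67158252/19413253, 129900295/19413253, -31551213/19413253], P' = [641039111/38826506 720506567/19413253 -467569359/38826506; 720506567/19413253 1632467358/19413253 -526815736/19413253; -467569359/38826506 -526815736/19413253 347986583/38826506]
step 2: x' = [-155369091251/18877225207, -2372668576608/132140576449, 647064472702/132140576449], P' = [366914423390/18877225207 825553792239/18877225207 -268009461073/18877225207; 825553792239/18877225207 13089707277179/132140576449 -4229896322439/132140576449; -268009461073/18877225207 -4229896322439/132140576449 1393987391323/132140576449]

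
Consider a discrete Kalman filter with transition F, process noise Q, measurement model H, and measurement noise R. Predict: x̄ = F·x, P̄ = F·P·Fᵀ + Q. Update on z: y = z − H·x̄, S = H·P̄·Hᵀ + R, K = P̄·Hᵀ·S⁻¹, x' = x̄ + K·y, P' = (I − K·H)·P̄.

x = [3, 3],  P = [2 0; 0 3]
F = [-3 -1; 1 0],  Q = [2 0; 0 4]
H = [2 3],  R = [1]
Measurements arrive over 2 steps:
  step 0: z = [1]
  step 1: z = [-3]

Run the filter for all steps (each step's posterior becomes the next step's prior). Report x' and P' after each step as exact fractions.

step 0: x' = [-452/75, 107/25], P' = [941/75 -206/25; -206/25 138/25]
step 1: x' = [11147/2028, -9355/2028], P' = [71627/2028 -47303/2028; -47303/2028 31459/2028]

step 0: x̄ = F·x = [-12, 3]
step 0: P̄ = F·P·Fᵀ + Q = [23 -6; -6 6]
step 0: y = z − H·x̄ = [16]
step 0: S = H·P̄·Hᵀ + R = [75]
step 0: K = P̄·Hᵀ·S⁻¹ = [28/75; 2/25]
step 0: x' = x̄ + K·y = [-452/75, 107/25]
step 0: P' = (I − K·H)·P̄ = [941/75 -206/25; -206/25 138/25]
step 1: x̄ = F·x = [69/5, -452/75]
step 1: P̄ = F·P·Fᵀ + Q = [71 -147/5; -147/5 1241/75]
step 1: y = z − H·x̄ = [-313/25]
step 1: S = H·P̄·Hᵀ + R = [2028/25]
step 1: K = P̄·Hᵀ·S⁻¹ = [1345/2028; -229/2028]
step 1: x' = x̄ + K·y = [11147/2028, -9355/2028]
step 1: P' = (I − K·H)·P̄ = [71627/2028 -47303/2028; -47303/2028 31459/2028]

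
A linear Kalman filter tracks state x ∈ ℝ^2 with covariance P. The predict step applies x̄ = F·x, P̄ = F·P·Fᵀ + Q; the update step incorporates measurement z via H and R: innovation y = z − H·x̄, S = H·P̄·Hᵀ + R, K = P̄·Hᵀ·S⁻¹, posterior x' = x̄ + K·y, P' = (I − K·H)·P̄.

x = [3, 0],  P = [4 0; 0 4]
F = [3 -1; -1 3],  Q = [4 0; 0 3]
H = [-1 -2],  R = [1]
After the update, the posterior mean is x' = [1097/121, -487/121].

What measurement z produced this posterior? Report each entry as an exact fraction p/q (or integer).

z = [-1]

x̄ = F·x = [9, -3]
P̄ = F·P·Fᵀ + Q = [44 -24; -24 43]
S = H·P̄·Hᵀ + R = [121]
K = P̄·Hᵀ·S⁻¹ = [4/121; -62/121]
x' − x̄ = [8/121, -124/121] = K·y
y = (KᵀK)⁻¹·Kᵀ·(x' − x̄) = [2]
z = y + H·x̄ = [2] + [-3] = [-1]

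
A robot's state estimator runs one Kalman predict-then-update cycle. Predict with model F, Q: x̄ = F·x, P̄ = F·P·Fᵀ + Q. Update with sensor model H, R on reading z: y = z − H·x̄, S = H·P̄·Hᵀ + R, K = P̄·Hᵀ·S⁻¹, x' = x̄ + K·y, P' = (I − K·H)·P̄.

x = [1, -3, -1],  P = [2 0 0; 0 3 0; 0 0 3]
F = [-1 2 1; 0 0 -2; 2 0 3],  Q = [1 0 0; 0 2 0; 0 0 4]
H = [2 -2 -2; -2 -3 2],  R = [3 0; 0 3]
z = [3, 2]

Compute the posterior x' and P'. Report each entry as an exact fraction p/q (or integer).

x̄ = F·x = [-8, 2, -1]
P̄ = F·P·Fᵀ + Q = [18 -6 5; -6 14 -18; 5 -18 39]
y = z − H·x̄ = [21, -6]
S = H·P̄·Hᵀ + R = [151 -128; -128 461]
K = P̄·Hᵀ·S⁻¹ = [16494/53227 3656/53227; -332/1717 -338/1717; 864/53227 14326/53227]
x' = x̄ + K·y = [-101378/53227, -1510/1717, -121039/53227]
P' = (I − K·H)·P̄ = [360562/53227 -390/1717 347911/53227; -390/1717 402/1717 -294/1717; 347911/53227 -294/1717 355729/53227]

x' = [-101378/53227, -1510/1717, -121039/53227]
P' = [360562/53227 -390/1717 347911/53227; -390/1717 402/1717 -294/1717; 347911/53227 -294/1717 355729/53227]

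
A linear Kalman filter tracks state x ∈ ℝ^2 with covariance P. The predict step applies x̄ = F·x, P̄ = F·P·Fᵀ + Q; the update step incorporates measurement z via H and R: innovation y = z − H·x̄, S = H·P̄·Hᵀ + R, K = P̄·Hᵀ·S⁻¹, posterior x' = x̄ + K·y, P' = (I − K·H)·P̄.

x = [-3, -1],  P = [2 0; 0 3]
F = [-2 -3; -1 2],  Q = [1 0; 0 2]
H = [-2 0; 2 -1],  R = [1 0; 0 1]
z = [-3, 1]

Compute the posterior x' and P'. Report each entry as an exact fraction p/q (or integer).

x' = [3073/1881, 4525/1881]
P' = [416/1881 746/1881; 746/1881 3056/1881]

x̄ = F·x = [9, 1]
P̄ = F·P·Fᵀ + Q = [36 -14; -14 16]
y = z − H·x̄ = [15, -16]
S = H·P̄·Hᵀ + R = [145 -172; -172 217]
K = P̄·Hᵀ·S⁻¹ = [-832/1881 86/1881; -1492/1881 -1564/1881]
x' = x̄ + K·y = [3073/1881, 4525/1881]
P' = (I − K·H)·P̄ = [416/1881 746/1881; 746/1881 3056/1881]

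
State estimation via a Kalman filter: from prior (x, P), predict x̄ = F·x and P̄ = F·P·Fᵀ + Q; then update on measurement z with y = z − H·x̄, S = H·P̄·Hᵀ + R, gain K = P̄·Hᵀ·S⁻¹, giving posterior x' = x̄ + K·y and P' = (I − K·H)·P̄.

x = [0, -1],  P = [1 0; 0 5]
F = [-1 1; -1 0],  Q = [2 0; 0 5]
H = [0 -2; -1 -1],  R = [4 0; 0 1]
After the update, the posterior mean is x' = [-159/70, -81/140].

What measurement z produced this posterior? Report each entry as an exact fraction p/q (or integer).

z = [1, 3]

x̄ = F·x = [-1, 0]
P̄ = F·P·Fᵀ + Q = [8 1; 1 6]
S = H·P̄·Hᵀ + R = [28 14; 14 17]
K = P̄·Hᵀ·S⁻¹ = [23/70 -4/5; -53/140 -1/10]
x' − x̄ = [-89/70, -81/140] = K·y
y = (KᵀK)⁻¹·Kᵀ·(x' − x̄) = [1, 2]
z = y + H·x̄ = [1, 2] + [0, 1] = [1, 3]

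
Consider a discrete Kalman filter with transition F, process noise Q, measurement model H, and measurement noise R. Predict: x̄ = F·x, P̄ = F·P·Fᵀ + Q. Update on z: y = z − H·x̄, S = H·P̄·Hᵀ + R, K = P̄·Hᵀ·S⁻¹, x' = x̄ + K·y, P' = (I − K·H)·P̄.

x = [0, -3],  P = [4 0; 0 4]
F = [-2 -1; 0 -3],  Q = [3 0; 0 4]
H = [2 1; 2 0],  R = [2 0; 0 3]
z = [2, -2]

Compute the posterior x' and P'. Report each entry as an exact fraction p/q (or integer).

x' = [-652/639, 8053/1917]
P' = [137/213 -764/639; -764/639 7880/1917]

x̄ = F·x = [3, 9]
P̄ = F·P·Fᵀ + Q = [23 12; 12 40]
y = z − H·x̄ = [-13, -8]
S = H·P̄·Hᵀ + R = [182 116; 116 95]
K = P̄·Hᵀ·S⁻¹ = [29/639 274/639; 1648/1917 -1528/1917]
x' = x̄ + K·y = [-652/639, 8053/1917]
P' = (I − K·H)·P̄ = [137/213 -764/639; -764/639 7880/1917]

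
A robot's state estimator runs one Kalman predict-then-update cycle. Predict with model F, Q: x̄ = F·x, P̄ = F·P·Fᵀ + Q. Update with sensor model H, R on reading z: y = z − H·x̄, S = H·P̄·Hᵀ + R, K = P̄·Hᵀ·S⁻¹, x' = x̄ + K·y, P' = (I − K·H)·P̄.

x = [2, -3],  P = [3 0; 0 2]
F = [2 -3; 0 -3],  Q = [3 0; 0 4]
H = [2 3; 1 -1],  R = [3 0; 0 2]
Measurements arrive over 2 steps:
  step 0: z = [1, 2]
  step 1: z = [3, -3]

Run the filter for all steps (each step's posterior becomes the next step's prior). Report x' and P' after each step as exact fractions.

step 0: x̄ = F·x = [13, 9]
step 0: P̄ = F·P·Fᵀ + Q = [33 18; 18 22]
step 0: y = z − H·x̄ = [-52, -2]
step 0: S = H·P̄·Hᵀ + R = [549 18; 18 21]
step 0: K = P̄·Hᵀ·S⁻¹ = [50/249 45/83; 82/415 -448/1245]
step 0: x' = x̄ + K·y = [367/249, -691/1245]
step 0: P' = (I − K·H)·P̄ = [64/83 -26/83; -26/83 506/1245]
step 1: x̄ = F·x = [5743/1245, 691/415]
step 1: P̄ = F·P·Fᵀ + Q = [5603/415 2298/415; 2298/415 3178/415]
step 1: y = z − H·x̄ = [-2794/249, -1481/249]
step 1: S = H·P̄·Hᵀ + R = [15967/83 794/83; 794/83 1003/83]
step 1: K = P̄·Hᵀ·S⁻¹ = [1386/6865 3427/6865; 35834/185355 -60892/185355]
step 1: x' = x̄ + K·y = [-4268/6865, 268711/185355]
step 1: P' = (I − K·H)·P̄ = [4944/6865 -382/1373; -382/1373 70214/185355]

step 0: x' = [367/249, -691/1245], P' = [64/83 -26/83; -26/83 506/1245]
step 1: x' = [-4268/6865, 268711/185355], P' = [4944/6865 -382/1373; -382/1373 70214/185355]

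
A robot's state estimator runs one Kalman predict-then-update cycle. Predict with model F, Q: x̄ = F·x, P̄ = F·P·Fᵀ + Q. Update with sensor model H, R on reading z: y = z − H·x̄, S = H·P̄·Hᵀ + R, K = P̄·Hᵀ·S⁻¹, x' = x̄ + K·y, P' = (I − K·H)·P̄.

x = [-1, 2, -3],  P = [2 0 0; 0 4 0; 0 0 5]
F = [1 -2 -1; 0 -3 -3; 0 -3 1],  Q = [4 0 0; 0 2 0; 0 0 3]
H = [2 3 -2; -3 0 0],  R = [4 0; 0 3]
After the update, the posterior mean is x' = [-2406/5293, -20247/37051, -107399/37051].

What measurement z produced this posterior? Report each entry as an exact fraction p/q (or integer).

z = [3, 1]

x̄ = F·x = [-2, 3, -9]
P̄ = F·P·Fᵀ + Q = [27 39 19; 39 83 21; 19 21 44]
S = H·P̄·Hᵀ + R = [1099 -399; -399 246]
K = P̄·Hᵀ·S⁻¹ = [19/5293 -1712/5293; 7809/37051 -708/5293; -6515/37051 -2736/5293]
x' − x̄ = [8180/5293, -131400/37051, 226060/37051] = K·y
y = (KᵀK)⁻¹·Kᵀ·(x' − x̄) = [-20, -5]
z = y + H·x̄ = [-20, -5] + [23, 6] = [3, 1]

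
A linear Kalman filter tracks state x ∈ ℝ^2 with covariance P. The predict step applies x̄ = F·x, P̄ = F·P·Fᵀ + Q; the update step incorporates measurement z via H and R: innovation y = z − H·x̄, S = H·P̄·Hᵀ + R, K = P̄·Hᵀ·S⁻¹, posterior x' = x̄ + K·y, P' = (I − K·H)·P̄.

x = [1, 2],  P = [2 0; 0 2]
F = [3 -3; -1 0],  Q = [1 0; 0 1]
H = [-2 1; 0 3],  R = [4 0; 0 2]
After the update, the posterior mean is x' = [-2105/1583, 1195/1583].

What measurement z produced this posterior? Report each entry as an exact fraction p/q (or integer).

z = [3, 3]

x̄ = F·x = [-3, -1]
P̄ = F·P·Fᵀ + Q = [37 -6; -6 3]
S = H·P̄·Hᵀ + R = [179 45; 45 29]
K = P̄·Hᵀ·S⁻¹ = [-755/1583 189/1583; 15/1583 468/1583]
x' − x̄ = [2644/1583, 2778/1583] = K·y
y = (KᵀK)⁻¹·Kᵀ·(x' − x̄) = [-2, 6]
z = y + H·x̄ = [-2, 6] + [5, -3] = [3, 3]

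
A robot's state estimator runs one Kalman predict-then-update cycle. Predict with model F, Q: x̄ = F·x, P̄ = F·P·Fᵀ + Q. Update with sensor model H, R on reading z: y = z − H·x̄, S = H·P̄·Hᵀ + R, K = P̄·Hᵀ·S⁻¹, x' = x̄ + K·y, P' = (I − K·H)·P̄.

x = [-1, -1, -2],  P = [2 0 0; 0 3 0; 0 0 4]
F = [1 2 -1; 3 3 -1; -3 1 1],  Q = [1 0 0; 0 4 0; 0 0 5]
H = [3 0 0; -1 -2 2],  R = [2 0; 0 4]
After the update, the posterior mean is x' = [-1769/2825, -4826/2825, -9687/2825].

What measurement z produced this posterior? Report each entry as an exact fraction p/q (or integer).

z = [-2, -3]

x̄ = F·x = [-1, -4, 0]
P̄ = F·P·Fᵀ + Q = [19 28 -4; 28 53 -13; -4 -13 30]
S = H·P̄·Hᵀ + R = [173 -249; -249 587]
K = P̄·Hᵀ·S⁻¹ = [6396/19775 -83/19775; 4734/19775 -3382/19775; 7683/19775 6291/19775]
x' − x̄ = [1056/2825, 6474/2825, -9687/2825] = K·y
y = (KᵀK)⁻¹·Kᵀ·(x' − x̄) = [1, -12]
z = y + H·x̄ = [1, -12] + [-3, 9] = [-2, -3]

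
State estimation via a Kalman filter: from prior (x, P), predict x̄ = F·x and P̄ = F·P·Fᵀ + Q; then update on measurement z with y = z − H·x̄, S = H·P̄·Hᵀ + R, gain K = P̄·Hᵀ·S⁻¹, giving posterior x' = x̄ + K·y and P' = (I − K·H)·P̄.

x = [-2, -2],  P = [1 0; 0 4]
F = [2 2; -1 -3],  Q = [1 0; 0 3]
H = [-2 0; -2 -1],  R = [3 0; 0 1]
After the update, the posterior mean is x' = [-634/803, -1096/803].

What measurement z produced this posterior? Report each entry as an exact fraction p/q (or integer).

x̄ = F·x = [-8, 8]
P̄ = F·P·Fᵀ + Q = [21 -26; -26 40]
S = H·P̄·Hᵀ + R = [87 32; 32 21]
K = P̄·Hᵀ·S⁻¹ = [-370/803 -48/803; 708/803 -620/803]
x' − x̄ = [5790/803, -7520/803] = K·y
y = (KᵀK)⁻¹·Kᵀ·(x' − x̄) = [-15, -5]
z = y + H·x̄ = [-15, -5] + [16, 8] = [1, 3]

z = [1, 3]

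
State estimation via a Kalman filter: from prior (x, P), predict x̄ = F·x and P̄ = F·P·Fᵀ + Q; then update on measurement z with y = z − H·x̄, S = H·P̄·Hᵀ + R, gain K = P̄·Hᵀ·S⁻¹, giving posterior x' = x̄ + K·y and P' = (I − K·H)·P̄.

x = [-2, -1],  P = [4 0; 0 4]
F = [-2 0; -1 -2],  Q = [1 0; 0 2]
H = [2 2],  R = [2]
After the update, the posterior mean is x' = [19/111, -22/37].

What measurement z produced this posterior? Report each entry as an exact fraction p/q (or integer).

z = [-1]

x̄ = F·x = [4, 4]
P̄ = F·P·Fᵀ + Q = [17 8; 8 22]
S = H·P̄·Hᵀ + R = [222]
K = P̄·Hᵀ·S⁻¹ = [25/111; 10/37]
x' − x̄ = [-425/111, -170/37] = K·y
y = (KᵀK)⁻¹·Kᵀ·(x' − x̄) = [-17]
z = y + H·x̄ = [-17] + [16] = [-1]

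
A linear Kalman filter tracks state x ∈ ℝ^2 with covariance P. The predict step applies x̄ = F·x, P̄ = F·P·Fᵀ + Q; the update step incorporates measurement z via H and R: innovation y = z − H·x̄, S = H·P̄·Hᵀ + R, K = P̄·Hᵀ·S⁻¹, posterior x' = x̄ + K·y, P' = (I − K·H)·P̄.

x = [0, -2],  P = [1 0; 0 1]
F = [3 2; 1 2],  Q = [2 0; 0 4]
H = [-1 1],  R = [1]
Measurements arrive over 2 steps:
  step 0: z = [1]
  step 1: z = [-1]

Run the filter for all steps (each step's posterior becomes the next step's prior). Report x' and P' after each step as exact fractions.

step 0: x̄ = F·x = [-4, -4]
step 0: P̄ = F·P·Fᵀ + Q = [15 7; 7 9]
step 0: y = z − H·x̄ = [1]
step 0: S = H·P̄·Hᵀ + R = [11]
step 0: K = P̄·Hᵀ·S⁻¹ = [-8/11; 2/11]
step 0: x' = x̄ + K·y = [-52/11, -42/11]
step 0: P' = (I − K·H)·P̄ = [101/11 93/11; 93/11 95/11]
step 1: x̄ = F·x = [-240/11, -136/11]
step 1: P̄ = F·P·Fᵀ + Q = [2427/11 1427/11; 1427/11 897/11]
step 1: y = z − H·x̄ = [-115/11]
step 1: S = H·P̄·Hᵀ + R = [481/11]
step 1: K = P̄·Hᵀ·S⁻¹ = [-1000/481; -530/481]
step 1: x' = x̄ + K·y = [-40/481, -406/481]
step 1: P' = (I − K·H)·P̄ = [15217/481 14217/481; 14217/481 13687/481]

step 0: x' = [-52/11, -42/11], P' = [101/11 93/11; 93/11 95/11]
step 1: x' = [-40/481, -406/481], P' = [15217/481 14217/481; 14217/481 13687/481]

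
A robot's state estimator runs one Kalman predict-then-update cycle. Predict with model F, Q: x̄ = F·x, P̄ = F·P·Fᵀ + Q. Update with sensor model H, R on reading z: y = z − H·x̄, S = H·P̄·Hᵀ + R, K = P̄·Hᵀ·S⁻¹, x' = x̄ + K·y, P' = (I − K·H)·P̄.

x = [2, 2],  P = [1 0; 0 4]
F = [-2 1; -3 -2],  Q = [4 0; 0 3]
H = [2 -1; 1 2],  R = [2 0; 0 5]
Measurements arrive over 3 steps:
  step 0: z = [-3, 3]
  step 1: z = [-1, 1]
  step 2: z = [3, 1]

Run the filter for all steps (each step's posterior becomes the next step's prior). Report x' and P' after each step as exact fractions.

step 0: x̄ = F·x = [-2, -10]
step 0: P̄ = F·P·Fᵀ + Q = [12 -2; -2 28]
step 0: y = z − H·x̄ = [-9, 25]
step 0: S = H·P̄·Hᵀ + R = [86 -38; -38 121]
step 0: K = P̄·Hᵀ·S⁻¹ = [1725/4481 838/4481; -910/4481 1714/4481]
step 0: x' = x̄ + K·y = [-3537/4481, 6230/4481]
step 0: P' = (I − K·H)·P̄ = [2218/4481 986/4481; 986/4481 3792/4481]
step 1: x̄ = F·x = [13304/4481, -1849/4481]
step 1: P̄ = F·P·Fᵀ + Q = [26644/4481 6710/4481; 6710/4481 60405/4481]
step 1: y = z − H·x̄ = [-32938/4481, -5125/4481]
step 1: S = H·P̄·Hᵀ + R = [149103/4481 -47392/4481; -47392/4481 317509/4481]
step 1: K = P̄·Hᵀ·S⁻¹ = [3724090/10063723 1825728/10063723; -1980525/10063723 3746240/10063723]
step 1: x' = x̄ + K·y = [416612/10063723, 6120783/10063723]
step 1: P' = (I − K·H)·P̄ = [4805000/10063723 2161820/10063723; 2161820/10063723 8284690/10063723]
step 2: x̄ = F·x = [5287559/10063723, -13491402/10063723]
step 2: P̄ = F·P·Fᵀ + Q = [59112302/10063723 14422440/10063723; 14422440/10063723 132516769/10063723]
step 2: y = z − H·x̄ = [6124649/10063723, 31758968/10063723]
step 2: S = H·P̄·Hᵀ + R = [331403663/10063723 -103541614/10063723; -103541614/10063723 697187753/10063723]
step 2: K = P̄·Hᵀ·S⁻¹ = [8096091880/21893459241 3964454894/21893459241; -1435633325/7297819747 2711997672/7297819747]
step 2: x' = x̄ + K·y = [9647048599/7297819747, -2098659001/7297819747]
step 2: P' = (I − K·H)·P̄ = [10441328398/21893459241 1563491012/7297819747; 1563491012/7297819747 5998248674/7297819747]

step 0: x' = [-3537/4481, 6230/4481], P' = [2218/4481 986/4481; 986/4481 3792/4481]
step 1: x' = [416612/10063723, 6120783/10063723], P' = [4805000/10063723 2161820/10063723; 2161820/10063723 8284690/10063723]
step 2: x' = [9647048599/7297819747, -2098659001/7297819747], P' = [10441328398/21893459241 1563491012/7297819747; 1563491012/7297819747 5998248674/7297819747]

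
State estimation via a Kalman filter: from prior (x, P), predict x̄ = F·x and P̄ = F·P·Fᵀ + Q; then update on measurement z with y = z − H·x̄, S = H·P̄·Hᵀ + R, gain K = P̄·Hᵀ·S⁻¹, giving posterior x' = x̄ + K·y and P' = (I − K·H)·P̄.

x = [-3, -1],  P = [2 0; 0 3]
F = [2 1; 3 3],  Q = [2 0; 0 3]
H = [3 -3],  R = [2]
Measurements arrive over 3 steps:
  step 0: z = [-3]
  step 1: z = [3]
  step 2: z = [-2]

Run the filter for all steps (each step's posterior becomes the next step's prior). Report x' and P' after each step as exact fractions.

step 0: x̄ = F·x = [-7, -12]
step 0: P̄ = F·P·Fᵀ + Q = [13 21; 21 48]
step 0: y = z − H·x̄ = [-18]
step 0: S = H·P̄·Hᵀ + R = [173]
step 0: K = P̄·Hᵀ·S⁻¹ = [-24/173; -81/173]
step 0: x' = x̄ + K·y = [-779/173, -618/173]
step 0: P' = (I − K·H)·P̄ = [1673/173 1689/173; 1689/173 1743/173]
step 1: x̄ = F·x = [-2176/173, -4191/173]
step 1: P̄ = F·P·Fᵀ + Q = [15537/173 30468/173; 30468/173 61665/173]
step 1: y = z − H·x̄ = [-5526/173]
step 1: S = H·P̄·Hᵀ + R = [146740/173]
step 1: K = P̄·Hᵀ·S⁻¹ = [-44793/146740; -93591/146740]
step 1: x' = x̄ + K·y = [-207457/73370, -282669/73370]
step 1: P' = (I − K·H)·P̄ = [1580847/146740 1610709/146740; 1610709/146740 1673103/146740]
step 2: x̄ = F·x = [-697583/73370, -735189/36685]
step 2: P̄ = F·P·Fᵀ + Q = [14732807/146740 7250193/36685; 7250193/36685 14679633/36685]
step 2: y = z − H·x̄ = [-493025/14674]
step 2: S = H·P̄·Hᵀ + R = [27868327/29348]
step 2: K = P̄·Hᵀ·S⁻¹ = [-8560779/27868327; -17830656/27868327]
step 2: x' = x̄ + K·y = [113324191/139341635, 202931781/139341635]
step 2: P' = (I − K·H)·P̄ = [1504156933/139341635 1532692863/139341635; 1532692863/139341635 1592128383/139341635]

step 0: x' = [-779/173, -618/173], P' = [1673/173 1689/173; 1689/173 1743/173]
step 1: x' = [-207457/73370, -282669/73370], P' = [1580847/146740 1610709/146740; 1610709/146740 1673103/146740]
step 2: x' = [113324191/139341635, 202931781/139341635], P' = [1504156933/139341635 1532692863/139341635; 1532692863/139341635 1592128383/139341635]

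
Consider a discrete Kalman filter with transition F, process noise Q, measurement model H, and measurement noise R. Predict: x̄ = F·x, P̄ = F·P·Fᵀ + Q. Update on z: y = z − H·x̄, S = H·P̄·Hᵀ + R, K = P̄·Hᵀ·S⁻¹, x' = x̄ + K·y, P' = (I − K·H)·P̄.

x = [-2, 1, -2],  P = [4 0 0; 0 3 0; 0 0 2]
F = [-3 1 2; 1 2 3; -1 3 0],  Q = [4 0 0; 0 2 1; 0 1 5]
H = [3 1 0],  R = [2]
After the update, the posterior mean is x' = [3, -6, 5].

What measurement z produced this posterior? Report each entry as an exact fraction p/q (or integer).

x̄ = F·x = [3, -6, 5]
P̄ = F·P·Fᵀ + Q = [51 6 21; 6 36 15; 21 15 36]
S = H·P̄·Hᵀ + R = [533]
K = P̄·Hᵀ·S⁻¹ = [159/533; 54/533; 6/41]
x' − x̄ = [0, 0, 0] = K·y
y = (KᵀK)⁻¹·Kᵀ·(x' − x̄) = [0]
z = y + H·x̄ = [0] + [3] = [3]

z = [3]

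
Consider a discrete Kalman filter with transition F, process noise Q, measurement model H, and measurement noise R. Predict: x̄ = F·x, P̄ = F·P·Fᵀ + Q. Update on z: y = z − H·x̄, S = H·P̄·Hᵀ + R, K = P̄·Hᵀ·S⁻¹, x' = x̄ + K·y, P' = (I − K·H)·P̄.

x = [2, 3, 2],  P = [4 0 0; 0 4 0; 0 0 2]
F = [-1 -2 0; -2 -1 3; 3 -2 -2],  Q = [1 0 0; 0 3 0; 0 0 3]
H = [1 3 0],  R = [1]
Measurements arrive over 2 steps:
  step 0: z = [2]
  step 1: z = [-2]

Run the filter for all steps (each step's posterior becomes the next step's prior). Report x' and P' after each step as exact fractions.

step 0: x' = [-2999/487, 1320/487, -2988/487], P' = [5466/487 -1799/487 7468/487; -1799/487 646/487 -2516/487; 7468/487 -2516/487 24281/487]
step 1: x' = [79217/142441, -243501/284882, -333837/21914], P' = [1839231/712205 -614893/712205 -383382/54785; -614893/712205 569353/1424410 250017/109570; -383382/54785 250017/109570 6539639/109570]

step 0: x̄ = F·x = [-8, -1, -4]
step 0: P̄ = F·P·Fᵀ + Q = [21 16 4; 16 41 -28; 4 -28 63]
step 0: y = z − H·x̄ = [13]
step 0: S = H·P̄·Hᵀ + R = [487]
step 0: K = P̄·Hᵀ·S⁻¹ = [69/487; 139/487; -80/487]
step 0: x' = x̄ + K·y = [-2999/487, 1320/487, -2988/487]
step 0: P' = (I − K·H)·P̄ = [5466/487 -1799/487 7468/487; -1799/487 646/487 -2516/487; 7468/487 -2516/487 24281/487]
step 1: x̄ = F·x = [359/487, -4286/487, -5661/487]
step 1: P̄ = F·P·Fᵀ + Q = [1341/487 -4079/487 -1746/487; -4079/487 160784/487 -71841/487; -1746/487 -71841/487 62207/487]
step 1: y = z − H·x̄ = [11525/487]
step 1: S = H·P̄·Hᵀ + R = [1424410/487]
step 1: K = P̄·Hᵀ·S⁻¹ = [-5448/712205; 478273/1424410; -16713/109570]
step 1: x' = x̄ + K·y = [79217/142441, -243501/284882, -333837/21914]
step 1: P' = (I − K·H)·P̄ = [1839231/712205 -614893/712205 -383382/54785; -614893/712205 569353/1424410 250017/109570; -383382/54785 250017/109570 6539639/109570]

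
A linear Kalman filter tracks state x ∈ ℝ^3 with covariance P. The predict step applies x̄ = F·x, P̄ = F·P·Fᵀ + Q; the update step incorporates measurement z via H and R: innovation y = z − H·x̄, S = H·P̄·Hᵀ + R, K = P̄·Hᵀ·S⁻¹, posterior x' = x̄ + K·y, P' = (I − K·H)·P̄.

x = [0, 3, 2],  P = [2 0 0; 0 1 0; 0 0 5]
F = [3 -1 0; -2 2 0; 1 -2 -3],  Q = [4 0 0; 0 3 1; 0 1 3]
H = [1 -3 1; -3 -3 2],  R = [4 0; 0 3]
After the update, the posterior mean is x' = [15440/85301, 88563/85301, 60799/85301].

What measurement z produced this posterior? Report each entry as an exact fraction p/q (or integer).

x̄ = F·x = [-3, 6, -12]
P̄ = F·P·Fᵀ + Q = [23 -14 8; -14 15 -7; 8 -7 54]
S = H·P̄·Hᵀ + R = [358 145; 145 297]
K = P̄·Hᵀ·S⁻¹ = [23276/85301 -14523/85301; -17137/85301 3484/85301; 9426/85301 25555/85301]
x' − x̄ = [271343/85301, -423243/85301, 1084411/85301] = K·y
y = (KᵀK)⁻¹·Kᵀ·(x' − x̄) = [31, 31]
z = y + H·x̄ = [31, 31] + [-33, -33] = [-2, -2]

z = [-2, -2]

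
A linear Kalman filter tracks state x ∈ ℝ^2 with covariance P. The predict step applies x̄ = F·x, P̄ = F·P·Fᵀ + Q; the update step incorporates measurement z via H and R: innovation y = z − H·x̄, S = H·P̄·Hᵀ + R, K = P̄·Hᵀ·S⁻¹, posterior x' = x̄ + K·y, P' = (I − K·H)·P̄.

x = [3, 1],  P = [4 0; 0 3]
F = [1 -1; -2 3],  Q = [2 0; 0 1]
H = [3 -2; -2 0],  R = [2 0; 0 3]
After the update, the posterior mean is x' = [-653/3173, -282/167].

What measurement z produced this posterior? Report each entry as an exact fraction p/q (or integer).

z = [3, 2]

x̄ = F·x = [2, -3]
P̄ = F·P·Fᵀ + Q = [9 -17; -17 44]
S = H·P̄·Hᵀ + R = [463 -122; -122 39]
K = P̄·Hᵀ·S⁻¹ = [183/3173 -892/3173; -67/167 -64/167]
x' − x̄ = [-6999/3173, 219/167] = K·y
y = (KᵀK)⁻¹·Kᵀ·(x' − x̄) = [-9, 6]
z = y + H·x̄ = [-9, 6] + [12, -4] = [3, 2]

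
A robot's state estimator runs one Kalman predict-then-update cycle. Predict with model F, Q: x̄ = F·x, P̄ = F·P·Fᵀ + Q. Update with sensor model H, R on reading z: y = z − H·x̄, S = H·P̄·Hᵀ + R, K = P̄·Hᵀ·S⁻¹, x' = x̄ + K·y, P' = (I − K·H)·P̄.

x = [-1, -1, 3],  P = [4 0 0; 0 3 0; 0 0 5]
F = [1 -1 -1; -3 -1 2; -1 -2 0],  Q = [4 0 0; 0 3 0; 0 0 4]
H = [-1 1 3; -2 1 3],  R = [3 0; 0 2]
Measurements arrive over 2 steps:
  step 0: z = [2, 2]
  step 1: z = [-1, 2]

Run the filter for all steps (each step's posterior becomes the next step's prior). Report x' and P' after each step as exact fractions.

step 0: x' = [-121/401, 915/401, -95/401], P' = [27251/7619 -12952/7619 18774/7619; -12952/7619 80438/7619 -32784/7619; 18774/7619 -32784/7619 21600/7619]
step 1: x' = [-66985561/26555756, 25002549/26555756, -37289351/26555756], P' = [171356143/53111512 5619589/53111512 89963745/53111512; 5619589/53111512 302420407/53111512 -92706981/53111512; 89963745/53111512 -92706981/53111512 84482719/53111512]

step 0: x̄ = F·x = [-3, 10, 3]
step 0: P̄ = F·P·Fᵀ + Q = [16 -19 2; -19 62 18; 2 18 20]
step 0: y = z − H·x̄ = [-20, -23]
step 0: S = H·P̄·Hᵀ + R = [395 421; 421 468]
step 0: K = P̄·Hᵀ·S⁻¹ = [5373/7619 -5566/7619; -1654/7619 3995/7619; 4414/7619 -2766/7619]
step 0: x' = x̄ + K·y = [-121/401, 915/401, -95/401]
step 0: P' = (I − K·H)·P̄ = [27251/7619 -12952/7619 18774/7619; -12952/7619 80438/7619 -32784/7619; 18774/7619 -32784/7619 21600/7619]
step 1: x̄ = F·x = [-941/401, -742/401, -1709/401]
step 1: P̄ = F·P·Fᵀ + Q = [82553/7619 56235/7619 99783/7619; 56235/7619 263090/7619 245553/7619; 99783/7619 245553/7619 327671/7619]
step 1: y = z − H·x̄ = [4527/401, 4789/401]
step 1: S = H·P̄·Hᵀ + R = [4079689/7619 3783801/7619; 3783801/7619 3608561/7619]
step 1: K = P̄·Hᵀ·S⁻¹ = [34718227/53111512 -33600731/53111512; 6226625/53111512 6530143/53111512; 23592477/53111512 -9593157/53111512]
step 1: x' = x̄ + K·y = [-66985561/26555756, 25002549/26555756, -37289351/26555756]
step 1: P' = (I − K·H)·P̄ = [171356143/53111512 5619589/53111512 89963745/53111512; 5619589/53111512 302420407/53111512 -92706981/53111512; 89963745/53111512 -92706981/53111512 84482719/53111512]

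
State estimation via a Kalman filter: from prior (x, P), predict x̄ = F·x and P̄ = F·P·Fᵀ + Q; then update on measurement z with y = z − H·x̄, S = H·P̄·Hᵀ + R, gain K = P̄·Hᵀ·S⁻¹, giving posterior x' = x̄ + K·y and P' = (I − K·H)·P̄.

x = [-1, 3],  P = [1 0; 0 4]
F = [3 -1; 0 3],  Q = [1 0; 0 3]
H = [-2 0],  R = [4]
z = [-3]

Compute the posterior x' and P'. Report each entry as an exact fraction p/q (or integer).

x̄ = F·x = [-6, 9]
P̄ = F·P·Fᵀ + Q = [14 -12; -12 39]
y = z − H·x̄ = [-15]
S = H·P̄·Hᵀ + R = [60]
K = P̄·Hᵀ·S⁻¹ = [-7/15; 2/5]
x' = x̄ + K·y = [1, 3]
P' = (I − K·H)·P̄ = [14/15 -4/5; -4/5 147/5]

x' = [1, 3]
P' = [14/15 -4/5; -4/5 147/5]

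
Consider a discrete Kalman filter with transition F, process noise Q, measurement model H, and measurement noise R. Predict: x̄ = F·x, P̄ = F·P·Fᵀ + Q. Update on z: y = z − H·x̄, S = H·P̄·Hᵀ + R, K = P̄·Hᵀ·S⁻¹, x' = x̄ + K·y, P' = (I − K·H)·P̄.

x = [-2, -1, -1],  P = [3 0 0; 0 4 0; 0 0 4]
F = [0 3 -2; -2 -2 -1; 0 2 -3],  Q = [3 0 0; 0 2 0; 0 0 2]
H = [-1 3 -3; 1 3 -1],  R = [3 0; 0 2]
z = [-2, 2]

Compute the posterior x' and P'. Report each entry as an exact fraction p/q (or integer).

x̄ = F·x = [-1, 7, 1]
P̄ = F·P·Fᵀ + Q = [55 -16 48; -16 34 -4; 48 -4 54]
y = z − H·x̄ = [-21, -17]
S = H·P̄·Hᵀ + R = [1306 365; 365 249]
K = P̄·Hᵀ·S⁻¹ = [-46538/191969 36609/191969; -480/191969 70090/191969; -48708/191969 57522/191969]
x' = x̄ + K·y = [162976/191969, 162333/191969, 236963/191969]
P' = (I − K·H)·P̄ = [564378/191969 -316374/191969 -457962/191969; -316374/191969 281246/191969 387184/191969; -457962/191969 387184/191969 588546/191969]

x' = [162976/191969, 162333/191969, 236963/191969]
P' = [564378/191969 -316374/191969 -457962/191969; -316374/191969 281246/191969 387184/191969; -457962/191969 387184/191969 588546/191969]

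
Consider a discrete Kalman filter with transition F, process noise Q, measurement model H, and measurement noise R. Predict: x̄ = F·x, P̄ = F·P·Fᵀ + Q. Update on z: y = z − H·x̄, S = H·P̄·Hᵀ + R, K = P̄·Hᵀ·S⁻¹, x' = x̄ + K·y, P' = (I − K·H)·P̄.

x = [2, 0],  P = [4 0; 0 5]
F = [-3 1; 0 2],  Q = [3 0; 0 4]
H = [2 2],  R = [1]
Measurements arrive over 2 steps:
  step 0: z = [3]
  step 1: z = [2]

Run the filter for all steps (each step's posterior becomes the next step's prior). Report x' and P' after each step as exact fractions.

step 0: x̄ = F·x = [-6, 0]
step 0: P̄ = F·P·Fᵀ + Q = [44 10; 10 24]
step 0: y = z − H·x̄ = [15]
step 0: S = H·P̄·Hᵀ + R = [353]
step 0: K = P̄·Hᵀ·S⁻¹ = [108/353; 68/353]
step 0: x' = x̄ + K·y = [-498/353, 1020/353]
step 0: P' = (I − K·H)·P̄ = [3868/353 -3814/353; -3814/353 3848/353]
step 1: x̄ = F·x = [2514/353, 2040/353]
step 1: P̄ = F·P·Fᵀ + Q = [62603/353 30580/353; 30580/353 16804/353]
step 1: y = z − H·x̄ = [-8402/353]
step 1: S = H·P̄·Hᵀ + R = [562621/353]
step 1: K = P̄·Hᵀ·S⁻¹ = [186366/562621; 94768/562621]
step 1: x' = x̄ + K·y = [-428946/562621, 995768/562621]
step 1: P' = (I − K·H)·P̄ = [1386619/562621 -1293436/562621; -1293436/562621 1340820/562621]

step 0: x' = [-498/353, 1020/353], P' = [3868/353 -3814/353; -3814/353 3848/353]
step 1: x' = [-428946/562621, 995768/562621], P' = [1386619/562621 -1293436/562621; -1293436/562621 1340820/562621]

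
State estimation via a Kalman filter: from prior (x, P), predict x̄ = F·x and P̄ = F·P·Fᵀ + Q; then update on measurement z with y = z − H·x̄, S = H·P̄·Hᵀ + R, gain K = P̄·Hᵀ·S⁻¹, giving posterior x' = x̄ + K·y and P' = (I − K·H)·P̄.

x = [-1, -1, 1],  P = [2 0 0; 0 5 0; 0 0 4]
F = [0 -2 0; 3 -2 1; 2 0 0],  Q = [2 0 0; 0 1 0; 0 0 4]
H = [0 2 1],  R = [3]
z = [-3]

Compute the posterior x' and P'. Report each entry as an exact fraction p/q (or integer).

x̄ = F·x = [2, 0, -2]
P̄ = F·P·Fᵀ + Q = [22 20 0; 20 43 12; 0 12 12]
y = z − H·x̄ = [-1]
S = H·P̄·Hᵀ + R = [235]
K = P̄·Hᵀ·S⁻¹ = [8/47; 98/235; 36/235]
x' = x̄ + K·y = [86/47, -98/235, -506/235]
P' = (I − K·H)·P̄ = [714/47 156/47 -288/47; 156/47 501/235 -708/235; -288/47 -708/235 1524/235]

x' = [86/47, -98/235, -506/235]
P' = [714/47 156/47 -288/47; 156/47 501/235 -708/235; -288/47 -708/235 1524/235]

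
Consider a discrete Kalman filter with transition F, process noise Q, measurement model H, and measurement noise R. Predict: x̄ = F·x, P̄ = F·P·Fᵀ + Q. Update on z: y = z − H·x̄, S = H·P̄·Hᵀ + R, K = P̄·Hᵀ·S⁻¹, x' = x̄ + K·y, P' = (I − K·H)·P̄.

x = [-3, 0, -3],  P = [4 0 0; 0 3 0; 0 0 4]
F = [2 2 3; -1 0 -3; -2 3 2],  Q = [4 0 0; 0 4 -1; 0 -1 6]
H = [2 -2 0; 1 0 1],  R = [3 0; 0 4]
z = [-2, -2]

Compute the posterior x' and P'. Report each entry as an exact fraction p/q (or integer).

x' = [-70267/55667, -5903/55667, -18343/55667]
P' = [261504/55667 241710/55667 -237336/55667; 241710/55667 263241/55667 -219402/55667; -237336/55667 -219402/55667 422988/55667]

x̄ = F·x = [-15, 12, 0]
P̄ = F·P·Fᵀ + Q = [68 -44 26; -44 44 -17; 26 -17 65]
y = z − H·x̄ = [52, 13]
S = H·P̄·Hᵀ + R = [803 310; 310 189]
K = P̄·Hᵀ·S⁻¹ = [13196/55667 6042/55667; -14354/55667 5577/55667; -11956/55667 46413/55667]
x' = x̄ + K·y = [-70267/55667, -5903/55667, -18343/55667]
P' = (I − K·H)·P̄ = [261504/55667 241710/55667 -237336/55667; 241710/55667 263241/55667 -219402/55667; -237336/55667 -219402/55667 422988/55667]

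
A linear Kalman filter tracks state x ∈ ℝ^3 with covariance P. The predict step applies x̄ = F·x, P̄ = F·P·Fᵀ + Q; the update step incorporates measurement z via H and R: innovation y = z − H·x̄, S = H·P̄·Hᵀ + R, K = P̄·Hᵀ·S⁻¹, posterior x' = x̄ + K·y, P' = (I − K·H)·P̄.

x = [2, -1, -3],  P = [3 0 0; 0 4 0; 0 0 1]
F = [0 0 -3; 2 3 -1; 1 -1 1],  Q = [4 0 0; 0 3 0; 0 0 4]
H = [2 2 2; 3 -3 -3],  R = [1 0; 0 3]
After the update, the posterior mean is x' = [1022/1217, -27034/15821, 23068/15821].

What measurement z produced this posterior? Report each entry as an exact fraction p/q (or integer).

x̄ = F·x = [9, 4, 0]
P̄ = F·P·Fᵀ + Q = [13 3 -3; 3 52 -7; -3 -7 12]
S = H·P̄·Hᵀ + R = [253 -222; -222 570]
K = P̄·Hᵀ·S⁻¹ = [301/1217 401/2434; 4458/15821 -1761/15821; -508/15821 -864/15821]
x' − x̄ = [-9931/1217, -90318/15821, 23068/15821] = K·y
y = (KᵀK)⁻¹·Kᵀ·(x' − x̄) = [-25, -12]
z = y + H·x̄ = [-25, -12] + [26, 15] = [1, 3]

z = [1, 3]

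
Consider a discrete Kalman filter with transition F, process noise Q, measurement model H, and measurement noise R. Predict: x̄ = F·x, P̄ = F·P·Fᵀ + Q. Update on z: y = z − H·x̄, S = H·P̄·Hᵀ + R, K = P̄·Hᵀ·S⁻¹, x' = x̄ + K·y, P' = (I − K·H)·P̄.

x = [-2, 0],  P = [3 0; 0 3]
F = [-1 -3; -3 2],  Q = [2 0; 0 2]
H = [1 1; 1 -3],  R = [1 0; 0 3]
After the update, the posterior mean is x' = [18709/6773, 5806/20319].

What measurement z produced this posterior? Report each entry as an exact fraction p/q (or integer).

z = [3, 2]

x̄ = F·x = [2, 6]
P̄ = F·P·Fᵀ + Q = [32 -9; -9 41]
S = H·P̄·Hᵀ + R = [56 -73; -73 458]
K = P̄·Hᵀ·S⁻¹ = [4947/6773 1661/6773; 5020/20319 -5056/20319]
x' − x̄ = [5163/6773, -116108/20319] = K·y
y = (KᵀK)⁻¹·Kᵀ·(x' − x̄) = [-5, 18]
z = y + H·x̄ = [-5, 18] + [8, -16] = [3, 2]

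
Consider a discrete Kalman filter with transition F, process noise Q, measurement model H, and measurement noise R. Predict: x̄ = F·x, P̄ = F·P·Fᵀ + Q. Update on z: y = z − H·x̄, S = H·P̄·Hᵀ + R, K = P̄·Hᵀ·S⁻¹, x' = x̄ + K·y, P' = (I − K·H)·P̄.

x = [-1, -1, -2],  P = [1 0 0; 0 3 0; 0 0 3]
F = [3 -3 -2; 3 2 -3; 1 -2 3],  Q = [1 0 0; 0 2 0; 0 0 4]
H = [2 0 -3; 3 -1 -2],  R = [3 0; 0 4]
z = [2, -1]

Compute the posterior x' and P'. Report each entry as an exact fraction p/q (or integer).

x̄ = F·x = [4, 1, -5]
P̄ = F·P·Fᵀ + Q = [49 9 3; 9 50 -36; 3 -36 44]
y = z − H·x̄ = [-21, -22]
S = H·P̄·Hᵀ + R = [559 393; 393 437]
K = P̄·Hᵀ·S⁻¹ = [-12983/89834 38811/89834; 35805/89834 -22127/89834; -38163/89834 25481/89834]
x' = x̄ + K·y = [-221863/89834, -175277/89834, -208329/89834]
P' = (I − K·H)·P̄ = [434301/89834 542625/89834 302517/89834; 542625/89834 1064493/89834 325945/89834; 302517/89834 325945/89834 239841/89834]

x' = [-221863/89834, -175277/89834, -208329/89834]
P' = [434301/89834 542625/89834 302517/89834; 542625/89834 1064493/89834 325945/89834; 302517/89834 325945/89834 239841/89834]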